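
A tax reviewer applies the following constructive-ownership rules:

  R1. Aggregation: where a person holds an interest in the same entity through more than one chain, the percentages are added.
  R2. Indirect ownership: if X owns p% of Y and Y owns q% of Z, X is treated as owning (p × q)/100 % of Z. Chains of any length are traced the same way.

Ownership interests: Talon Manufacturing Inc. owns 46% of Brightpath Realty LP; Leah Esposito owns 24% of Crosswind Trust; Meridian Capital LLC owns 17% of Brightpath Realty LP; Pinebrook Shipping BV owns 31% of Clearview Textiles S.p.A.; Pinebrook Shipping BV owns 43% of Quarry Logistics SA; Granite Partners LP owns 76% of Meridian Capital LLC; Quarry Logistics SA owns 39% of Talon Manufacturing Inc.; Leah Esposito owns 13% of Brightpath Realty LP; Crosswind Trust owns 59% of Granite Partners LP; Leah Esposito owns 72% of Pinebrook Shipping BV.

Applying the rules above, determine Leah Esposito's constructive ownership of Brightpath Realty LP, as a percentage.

Chain via Crosswind Trust → Granite Partners LP → Meridian Capital LLC (R2): 24% × 59% × 76% × 17% = 1.829472% of Brightpath Realty LP.
Chain via Pinebrook Shipping BV → Quarry Logistics SA → Talon Manufacturing Inc. (R2): 72% × 43% × 39% × 46% = 5.554224% of Brightpath Realty LP.
Direct interest in Brightpath Realty LP: 13%.
Aggregating (R1): 1.829472% + 5.554224% + 13% = 20.383696%.

20.383696%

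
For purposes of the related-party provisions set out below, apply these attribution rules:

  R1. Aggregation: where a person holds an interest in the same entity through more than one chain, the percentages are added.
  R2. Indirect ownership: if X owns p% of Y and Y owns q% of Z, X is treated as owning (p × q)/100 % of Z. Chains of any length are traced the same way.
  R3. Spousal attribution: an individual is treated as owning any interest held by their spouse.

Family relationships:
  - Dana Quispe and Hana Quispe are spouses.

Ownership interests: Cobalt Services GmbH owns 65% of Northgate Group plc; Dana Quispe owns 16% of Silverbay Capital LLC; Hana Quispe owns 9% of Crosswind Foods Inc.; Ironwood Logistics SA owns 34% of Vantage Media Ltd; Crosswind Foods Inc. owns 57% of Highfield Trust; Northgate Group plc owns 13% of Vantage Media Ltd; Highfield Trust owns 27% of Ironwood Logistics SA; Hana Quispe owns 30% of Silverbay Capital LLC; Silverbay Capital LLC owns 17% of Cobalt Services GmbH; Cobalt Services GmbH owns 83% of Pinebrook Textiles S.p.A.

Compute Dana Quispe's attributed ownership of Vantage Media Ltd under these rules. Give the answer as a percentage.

1.131724%

By spousal attribution (R3), Dana Quispe is treated as also owning Hana Quispe's interest in Silverbay Capital LLC, giving 16% + 30% = 46%.
By spousal attribution (R3), Dana Quispe is treated as owning Hana Quispe's 9% interest in Crosswind Foods Inc.
Chain via Silverbay Capital LLC → Cobalt Services GmbH → Northgate Group plc (R2): 46% × 17% × 65% × 13% = 0.66079% of Vantage Media Ltd.
Chain via Crosswind Foods Inc. → Highfield Trust → Ironwood Logistics SA (R2): 9% × 57% × 27% × 34% = 0.470934% of Vantage Media Ltd.
Aggregating (R1): 0.66079% + 0.470934% = 1.131724%.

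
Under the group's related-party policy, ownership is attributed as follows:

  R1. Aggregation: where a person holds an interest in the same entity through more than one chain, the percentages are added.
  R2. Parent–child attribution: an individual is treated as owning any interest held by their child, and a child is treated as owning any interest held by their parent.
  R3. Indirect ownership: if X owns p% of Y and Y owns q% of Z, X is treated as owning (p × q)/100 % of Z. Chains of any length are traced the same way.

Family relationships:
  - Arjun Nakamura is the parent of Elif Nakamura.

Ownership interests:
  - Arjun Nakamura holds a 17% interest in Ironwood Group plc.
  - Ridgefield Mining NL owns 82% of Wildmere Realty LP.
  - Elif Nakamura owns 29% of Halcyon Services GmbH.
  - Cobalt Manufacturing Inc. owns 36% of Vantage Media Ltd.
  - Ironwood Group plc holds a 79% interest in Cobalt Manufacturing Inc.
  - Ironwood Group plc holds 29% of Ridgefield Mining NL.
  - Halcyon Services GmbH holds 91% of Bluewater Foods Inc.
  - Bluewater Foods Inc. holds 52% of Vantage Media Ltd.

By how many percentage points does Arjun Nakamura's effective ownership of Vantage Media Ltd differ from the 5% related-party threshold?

By parent–child attribution (R2), Arjun Nakamura is treated as owning Elif Nakamura's 29% interest in Halcyon Services GmbH.
Chain via Ironwood Group plc → Cobalt Manufacturing Inc. (R3): 17% × 79% × 36% = 4.8348% of Vantage Media Ltd.
Chain via Halcyon Services GmbH → Bluewater Foods Inc. (R3): 29% × 91% × 52% = 13.7228% of Vantage Media Ltd.
Aggregating (R1): 4.8348% + 13.7228% = 18.5576%.
18.5576% exceeds the 5% threshold by 13.5576 percentage points.

13.5576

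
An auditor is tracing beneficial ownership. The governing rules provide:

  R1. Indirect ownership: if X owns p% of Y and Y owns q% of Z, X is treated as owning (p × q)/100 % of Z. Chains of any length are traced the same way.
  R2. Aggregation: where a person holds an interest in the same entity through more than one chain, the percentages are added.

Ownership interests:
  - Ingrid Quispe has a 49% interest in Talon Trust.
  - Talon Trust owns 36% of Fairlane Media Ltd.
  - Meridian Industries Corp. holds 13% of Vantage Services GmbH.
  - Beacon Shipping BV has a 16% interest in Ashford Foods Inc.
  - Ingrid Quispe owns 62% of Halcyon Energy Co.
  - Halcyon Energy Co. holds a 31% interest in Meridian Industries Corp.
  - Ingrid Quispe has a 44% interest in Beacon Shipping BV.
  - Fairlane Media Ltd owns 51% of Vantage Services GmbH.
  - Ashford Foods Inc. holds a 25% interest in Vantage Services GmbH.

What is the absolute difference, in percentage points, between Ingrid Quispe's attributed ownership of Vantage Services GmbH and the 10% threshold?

3.255

Chain via Beacon Shipping BV → Ashford Foods Inc. (R1): 44% × 16% × 25% = 1.76% of Vantage Services GmbH.
Chain via Talon Trust → Fairlane Media Ltd (R1): 49% × 36% × 51% = 8.9964% of Vantage Services GmbH.
Chain via Halcyon Energy Co. → Meridian Industries Corp. (R1): 62% × 31% × 13% = 2.4986% of Vantage Services GmbH.
Aggregating (R2): 1.76% + 8.9964% + 2.4986% = 13.255%.
13.255% exceeds the 10% threshold by 3.255 percentage points.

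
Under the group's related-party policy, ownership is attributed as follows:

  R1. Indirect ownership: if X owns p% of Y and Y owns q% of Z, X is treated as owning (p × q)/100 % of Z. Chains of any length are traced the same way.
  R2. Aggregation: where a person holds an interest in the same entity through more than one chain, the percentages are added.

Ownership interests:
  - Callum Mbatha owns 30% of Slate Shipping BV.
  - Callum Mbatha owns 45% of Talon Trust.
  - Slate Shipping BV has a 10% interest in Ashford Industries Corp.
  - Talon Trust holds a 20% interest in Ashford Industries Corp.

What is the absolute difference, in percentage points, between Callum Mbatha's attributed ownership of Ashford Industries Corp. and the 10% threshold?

Chain via Slate Shipping BV (R1): 30% × 10% = 3% of Ashford Industries Corp.
Chain via Talon Trust (R1): 45% × 20% = 9% of Ashford Industries Corp.
Aggregating (R2): 3% + 9% = 12%.
12% exceeds the 10% threshold by 2 percentage points.

2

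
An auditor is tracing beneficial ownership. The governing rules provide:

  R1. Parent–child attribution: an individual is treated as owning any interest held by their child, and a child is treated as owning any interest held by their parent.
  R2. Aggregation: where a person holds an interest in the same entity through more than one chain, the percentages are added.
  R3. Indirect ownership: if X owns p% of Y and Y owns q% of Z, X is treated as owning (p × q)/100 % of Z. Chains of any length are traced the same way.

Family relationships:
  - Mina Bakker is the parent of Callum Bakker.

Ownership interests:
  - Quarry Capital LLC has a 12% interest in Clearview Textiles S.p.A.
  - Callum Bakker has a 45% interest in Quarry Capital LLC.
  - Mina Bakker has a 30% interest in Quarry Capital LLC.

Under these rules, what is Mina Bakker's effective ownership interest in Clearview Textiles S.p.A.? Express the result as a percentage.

By parent–child attribution (R1), Mina Bakker is treated as also owning Callum Bakker's interest in Quarry Capital LLC, giving 30% + 45% = 75%.
Chain via Quarry Capital LLC (R3): 75% × 12% = 9% of Clearview Textiles S.p.A.

9%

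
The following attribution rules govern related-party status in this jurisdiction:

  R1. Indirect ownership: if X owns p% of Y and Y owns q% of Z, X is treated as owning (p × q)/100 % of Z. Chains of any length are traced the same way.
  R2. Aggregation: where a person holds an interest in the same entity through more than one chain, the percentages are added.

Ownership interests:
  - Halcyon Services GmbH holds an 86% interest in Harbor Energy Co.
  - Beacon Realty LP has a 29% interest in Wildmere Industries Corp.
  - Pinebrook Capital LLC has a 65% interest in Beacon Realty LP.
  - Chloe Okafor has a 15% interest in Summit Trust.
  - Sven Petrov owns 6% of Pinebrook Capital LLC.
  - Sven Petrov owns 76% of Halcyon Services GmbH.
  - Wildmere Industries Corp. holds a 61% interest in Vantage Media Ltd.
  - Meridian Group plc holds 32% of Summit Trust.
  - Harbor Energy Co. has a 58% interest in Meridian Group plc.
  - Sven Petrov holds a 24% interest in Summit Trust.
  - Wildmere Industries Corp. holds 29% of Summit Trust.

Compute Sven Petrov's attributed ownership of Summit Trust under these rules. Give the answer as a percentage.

Chain via Halcyon Services GmbH → Harbor Energy Co. → Meridian Group plc (R1): 76% × 86% × 58% × 32% = 12.130816% of Summit Trust.
Chain via Pinebrook Capital LLC → Beacon Realty LP → Wildmere Industries Corp. (R1): 6% × 65% × 29% × 29% = 0.32799% of Summit Trust.
Direct interest in Summit Trust: 24%.
Aggregating (R2): 12.130816% + 0.32799% + 24% = 36.458806%.

36.458806%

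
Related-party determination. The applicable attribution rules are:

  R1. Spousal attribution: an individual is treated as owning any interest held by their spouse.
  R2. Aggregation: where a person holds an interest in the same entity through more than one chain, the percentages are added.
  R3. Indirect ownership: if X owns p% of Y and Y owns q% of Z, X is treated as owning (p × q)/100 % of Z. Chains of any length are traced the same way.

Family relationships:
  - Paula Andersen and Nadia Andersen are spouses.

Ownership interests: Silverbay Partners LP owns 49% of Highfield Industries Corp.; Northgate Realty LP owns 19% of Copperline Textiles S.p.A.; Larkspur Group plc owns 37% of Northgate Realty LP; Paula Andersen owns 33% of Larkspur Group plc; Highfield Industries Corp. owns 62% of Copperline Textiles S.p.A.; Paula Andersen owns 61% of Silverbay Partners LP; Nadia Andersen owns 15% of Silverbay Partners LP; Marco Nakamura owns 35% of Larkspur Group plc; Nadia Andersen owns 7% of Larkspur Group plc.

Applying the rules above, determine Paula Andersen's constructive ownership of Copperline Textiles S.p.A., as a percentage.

By spousal attribution (R1), Paula Andersen is treated as also owning Nadia Andersen's interest in Silverbay Partners LP, giving 61% + 15% = 76%.
By spousal attribution (R1), Paula Andersen is treated as also owning Nadia Andersen's interest in Larkspur Group plc, giving 33% + 7% = 40%.
Chain via Silverbay Partners LP → Highfield Industries Corp. (R3): 76% × 49% × 62% = 23.0888% of Copperline Textiles S.p.A.
Chain via Larkspur Group plc → Northgate Realty LP (R3): 40% × 37% × 19% = 2.812% of Copperline Textiles S.p.A.
Aggregating (R2): 23.0888% + 2.812% = 25.9008%.

25.9008%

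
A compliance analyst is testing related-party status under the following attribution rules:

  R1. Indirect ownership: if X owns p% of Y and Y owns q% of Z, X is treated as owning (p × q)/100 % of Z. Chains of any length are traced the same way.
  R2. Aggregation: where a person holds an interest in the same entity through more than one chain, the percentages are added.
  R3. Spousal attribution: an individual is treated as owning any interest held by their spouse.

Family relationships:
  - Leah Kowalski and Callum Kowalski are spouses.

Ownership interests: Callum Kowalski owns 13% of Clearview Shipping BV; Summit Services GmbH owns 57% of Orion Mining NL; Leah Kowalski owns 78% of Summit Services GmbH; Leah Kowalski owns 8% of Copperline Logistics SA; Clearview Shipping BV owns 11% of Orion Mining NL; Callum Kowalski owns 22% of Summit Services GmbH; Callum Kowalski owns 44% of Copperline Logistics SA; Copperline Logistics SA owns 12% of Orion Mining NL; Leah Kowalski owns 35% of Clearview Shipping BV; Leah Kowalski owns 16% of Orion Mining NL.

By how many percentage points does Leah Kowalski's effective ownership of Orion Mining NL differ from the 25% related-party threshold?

By spousal attribution (R3), Leah Kowalski is treated as also owning Callum Kowalski's interest in Summit Services GmbH, giving 78% + 22% = 100%.
By spousal attribution (R3), Leah Kowalski is treated as also owning Callum Kowalski's interest in Clearview Shipping BV, giving 35% + 13% = 48%.
By spousal attribution (R3), Leah Kowalski is treated as also owning Callum Kowalski's interest in Copperline Logistics SA, giving 8% + 44% = 52%.
Chain via Summit Services GmbH (R1): 100% × 57% = 57% of Orion Mining NL.
Chain via Clearview Shipping BV (R1): 48% × 11% = 5.28% of Orion Mining NL.
Chain via Copperline Logistics SA (R1): 52% × 12% = 6.24% of Orion Mining NL.
Direct interest in Orion Mining NL: 16%.
Aggregating (R2): 57% + 5.28% + 6.24% + 16% = 84.52%.
84.52% exceeds the 25% threshold by 59.52 percentage points.

59.52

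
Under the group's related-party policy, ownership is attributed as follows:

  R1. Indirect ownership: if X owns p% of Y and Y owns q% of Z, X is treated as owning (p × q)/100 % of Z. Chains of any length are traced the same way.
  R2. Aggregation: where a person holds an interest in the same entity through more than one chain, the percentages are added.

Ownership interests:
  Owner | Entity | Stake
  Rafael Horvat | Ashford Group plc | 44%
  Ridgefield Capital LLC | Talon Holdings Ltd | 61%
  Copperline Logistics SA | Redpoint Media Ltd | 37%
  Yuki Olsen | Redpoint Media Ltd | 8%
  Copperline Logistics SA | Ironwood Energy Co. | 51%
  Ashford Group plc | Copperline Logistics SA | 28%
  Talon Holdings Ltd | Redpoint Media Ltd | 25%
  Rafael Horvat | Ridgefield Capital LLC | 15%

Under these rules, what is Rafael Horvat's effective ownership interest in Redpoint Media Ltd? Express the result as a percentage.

6.8459%

Chain via Ashford Group plc → Copperline Logistics SA (R1): 44% × 28% × 37% = 4.5584% of Redpoint Media Ltd.
Chain via Ridgefield Capital LLC → Talon Holdings Ltd (R1): 15% × 61% × 25% = 2.2875% of Redpoint Media Ltd.
Aggregating (R2): 4.5584% + 2.2875% = 6.8459%.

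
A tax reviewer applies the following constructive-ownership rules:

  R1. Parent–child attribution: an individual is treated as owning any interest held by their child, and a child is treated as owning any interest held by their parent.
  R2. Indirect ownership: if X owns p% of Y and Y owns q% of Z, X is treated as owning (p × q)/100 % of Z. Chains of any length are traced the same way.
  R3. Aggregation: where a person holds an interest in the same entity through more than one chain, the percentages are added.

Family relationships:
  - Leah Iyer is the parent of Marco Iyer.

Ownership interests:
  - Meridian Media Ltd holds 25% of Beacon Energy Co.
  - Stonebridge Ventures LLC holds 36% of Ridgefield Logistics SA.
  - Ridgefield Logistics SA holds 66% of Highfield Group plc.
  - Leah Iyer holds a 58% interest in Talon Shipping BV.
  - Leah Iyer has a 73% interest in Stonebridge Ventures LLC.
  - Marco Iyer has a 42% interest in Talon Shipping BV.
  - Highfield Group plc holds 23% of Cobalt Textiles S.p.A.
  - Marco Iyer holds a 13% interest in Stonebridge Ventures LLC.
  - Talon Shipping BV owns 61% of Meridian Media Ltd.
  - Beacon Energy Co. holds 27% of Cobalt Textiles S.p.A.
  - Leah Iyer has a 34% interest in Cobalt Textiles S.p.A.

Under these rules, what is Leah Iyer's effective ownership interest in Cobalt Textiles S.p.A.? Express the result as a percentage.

42.817228%

By parent–child attribution (R1), Leah Iyer is treated as also owning Marco Iyer's interest in Talon Shipping BV, giving 58% + 42% = 100%.
By parent–child attribution (R1), Leah Iyer is treated as also owning Marco Iyer's interest in Stonebridge Ventures LLC, giving 73% + 13% = 86%.
Chain via Talon Shipping BV → Meridian Media Ltd → Beacon Energy Co. (R2): 100% × 61% × 25% × 27% = 4.1175% of Cobalt Textiles S.p.A.
Chain via Stonebridge Ventures LLC → Ridgefield Logistics SA → Highfield Group plc (R2): 86% × 36% × 66% × 23% = 4.699728% of Cobalt Textiles S.p.A.
Direct interest in Cobalt Textiles S.p.A: 34%.
Aggregating (R3): 4.1175% + 4.699728% + 34% = 42.817228%.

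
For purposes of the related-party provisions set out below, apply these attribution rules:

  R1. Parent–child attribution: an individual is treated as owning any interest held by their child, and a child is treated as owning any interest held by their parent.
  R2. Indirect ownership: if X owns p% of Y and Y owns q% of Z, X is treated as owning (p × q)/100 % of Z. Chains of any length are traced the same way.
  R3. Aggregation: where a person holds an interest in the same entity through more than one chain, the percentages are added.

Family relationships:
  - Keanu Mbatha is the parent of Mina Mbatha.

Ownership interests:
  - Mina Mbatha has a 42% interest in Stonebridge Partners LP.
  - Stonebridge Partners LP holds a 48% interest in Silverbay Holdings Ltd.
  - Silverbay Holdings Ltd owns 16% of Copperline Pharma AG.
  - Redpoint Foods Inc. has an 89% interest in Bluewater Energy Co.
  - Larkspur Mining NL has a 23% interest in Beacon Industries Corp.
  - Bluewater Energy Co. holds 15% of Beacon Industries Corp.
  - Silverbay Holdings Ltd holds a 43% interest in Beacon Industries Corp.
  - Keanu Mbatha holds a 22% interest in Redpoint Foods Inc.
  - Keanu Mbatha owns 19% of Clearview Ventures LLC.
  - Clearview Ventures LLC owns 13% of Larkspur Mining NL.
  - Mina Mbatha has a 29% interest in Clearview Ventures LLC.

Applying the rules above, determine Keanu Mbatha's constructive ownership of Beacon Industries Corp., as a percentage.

By parent–child attribution (R1), Keanu Mbatha is treated as also owning Mina Mbatha's interest in Clearview Ventures LLC, giving 19% + 29% = 48%.
By parent–child attribution (R1), Keanu Mbatha is treated as owning Mina Mbatha's 42% interest in Stonebridge Partners LP.
Chain via Redpoint Foods Inc. → Bluewater Energy Co. (R2): 22% × 89% × 15% = 2.937% of Beacon Industries Corp.
Chain via Clearview Ventures LLC → Larkspur Mining NL (R2): 48% × 13% × 23% = 1.4352% of Beacon Industries Corp.
Chain via Stonebridge Partners LP → Silverbay Holdings Ltd (R2): 42% × 48% × 43% = 8.6688% of Beacon Industries Corp.
Aggregating (R3): 2.937% + 1.4352% + 8.6688% = 13.041%.

13.041%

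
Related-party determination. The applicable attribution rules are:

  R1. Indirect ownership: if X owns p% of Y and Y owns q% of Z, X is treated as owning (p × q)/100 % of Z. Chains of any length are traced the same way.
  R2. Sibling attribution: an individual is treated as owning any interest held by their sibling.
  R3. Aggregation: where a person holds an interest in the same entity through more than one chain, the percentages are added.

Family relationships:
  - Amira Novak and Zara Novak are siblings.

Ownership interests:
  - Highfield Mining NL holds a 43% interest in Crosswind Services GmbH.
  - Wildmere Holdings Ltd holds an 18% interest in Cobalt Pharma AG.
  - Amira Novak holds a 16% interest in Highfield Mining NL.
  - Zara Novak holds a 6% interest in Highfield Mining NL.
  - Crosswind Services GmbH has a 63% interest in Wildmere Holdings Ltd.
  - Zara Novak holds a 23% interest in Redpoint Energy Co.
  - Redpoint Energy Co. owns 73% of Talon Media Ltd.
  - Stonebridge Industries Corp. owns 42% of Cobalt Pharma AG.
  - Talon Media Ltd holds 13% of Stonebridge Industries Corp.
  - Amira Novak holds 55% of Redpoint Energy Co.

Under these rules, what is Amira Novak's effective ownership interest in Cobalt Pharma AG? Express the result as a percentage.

By sibling attribution (R2), Amira Novak is treated as also owning Zara Novak's interest in Highfield Mining NL, giving 16% + 6% = 22%.
By sibling attribution (R2), Amira Novak is treated as also owning Zara Novak's interest in Redpoint Energy Co, giving 55% + 23% = 78%.
Chain via Highfield Mining NL → Crosswind Services GmbH → Wildmere Holdings Ltd (R1): 22% × 43% × 63% × 18% = 1.072764% of Cobalt Pharma AG.
Chain via Redpoint Energy Co. → Talon Media Ltd → Stonebridge Industries Corp. (R1): 78% × 73% × 13% × 42% = 3.108924% of Cobalt Pharma AG.
Aggregating (R3): 1.072764% + 3.108924% = 4.181688%.

4.181688%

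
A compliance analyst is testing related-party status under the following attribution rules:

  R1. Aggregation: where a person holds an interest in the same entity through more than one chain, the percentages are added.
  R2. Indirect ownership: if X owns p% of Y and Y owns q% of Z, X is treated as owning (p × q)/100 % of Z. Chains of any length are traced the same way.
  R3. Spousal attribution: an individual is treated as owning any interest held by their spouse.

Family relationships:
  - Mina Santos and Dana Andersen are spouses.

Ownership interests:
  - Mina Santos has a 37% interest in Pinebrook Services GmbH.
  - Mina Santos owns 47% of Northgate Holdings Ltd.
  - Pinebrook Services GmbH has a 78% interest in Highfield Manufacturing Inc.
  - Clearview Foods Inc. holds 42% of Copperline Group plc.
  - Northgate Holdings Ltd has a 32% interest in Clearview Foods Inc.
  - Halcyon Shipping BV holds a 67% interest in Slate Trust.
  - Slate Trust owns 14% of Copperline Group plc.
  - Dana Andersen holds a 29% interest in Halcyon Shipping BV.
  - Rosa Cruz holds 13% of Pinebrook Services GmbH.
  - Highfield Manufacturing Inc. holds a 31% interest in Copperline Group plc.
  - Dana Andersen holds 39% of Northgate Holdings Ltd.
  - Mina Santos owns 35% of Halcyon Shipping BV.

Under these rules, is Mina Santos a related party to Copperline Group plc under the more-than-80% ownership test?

By spousal attribution (R3), Mina Santos is treated as also owning Dana Andersen's interest in Northgate Holdings Ltd, giving 47% + 39% = 86%.
By spousal attribution (R3), Mina Santos is treated as also owning Dana Andersen's interest in Halcyon Shipping BV, giving 35% + 29% = 64%.
Chain via Pinebrook Services GmbH → Highfield Manufacturing Inc. (R2): 37% × 78% × 31% = 8.9466% of Copperline Group plc.
Chain via Northgate Holdings Ltd → Clearview Foods Inc. (R2): 86% × 32% × 42% = 11.5584% of Copperline Group plc.
Chain via Halcyon Shipping BV → Slate Trust (R2): 64% × 67% × 14% = 6.0032% of Copperline Group plc.
Aggregating (R1): 8.9466% + 11.5584% + 6.0032% = 26.5082%.
26.5082% does not exceed the 80% threshold, so Mina is not a related party to Copperline Group plc.

No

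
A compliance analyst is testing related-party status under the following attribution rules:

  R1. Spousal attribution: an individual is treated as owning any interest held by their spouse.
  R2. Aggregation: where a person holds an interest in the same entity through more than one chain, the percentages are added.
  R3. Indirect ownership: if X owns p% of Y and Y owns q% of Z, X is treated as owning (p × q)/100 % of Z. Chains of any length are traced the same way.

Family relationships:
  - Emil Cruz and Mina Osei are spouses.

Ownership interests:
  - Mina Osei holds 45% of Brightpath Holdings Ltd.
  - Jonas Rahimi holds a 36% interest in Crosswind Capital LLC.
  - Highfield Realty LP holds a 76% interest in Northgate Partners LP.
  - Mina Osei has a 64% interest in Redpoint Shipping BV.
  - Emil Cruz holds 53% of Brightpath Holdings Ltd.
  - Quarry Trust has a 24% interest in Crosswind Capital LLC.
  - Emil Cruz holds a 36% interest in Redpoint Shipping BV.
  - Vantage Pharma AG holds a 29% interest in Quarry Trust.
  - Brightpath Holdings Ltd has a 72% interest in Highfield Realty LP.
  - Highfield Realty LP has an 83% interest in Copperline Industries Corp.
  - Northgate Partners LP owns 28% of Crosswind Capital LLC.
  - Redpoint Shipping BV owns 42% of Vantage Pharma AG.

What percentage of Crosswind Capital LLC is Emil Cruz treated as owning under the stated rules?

17.938368%

By spousal attribution (R1), Emil Cruz is treated as also owning Mina Osei's interest in Brightpath Holdings Ltd, giving 53% + 45% = 98%.
By spousal attribution (R1), Emil Cruz is treated as also owning Mina Osei's interest in Redpoint Shipping BV, giving 36% + 64% = 100%.
Chain via Brightpath Holdings Ltd → Highfield Realty LP → Northgate Partners LP (R3): 98% × 72% × 76% × 28% = 15.015168% of Crosswind Capital LLC.
Chain via Redpoint Shipping BV → Vantage Pharma AG → Quarry Trust (R3): 100% × 42% × 29% × 24% = 2.9232% of Crosswind Capital LLC.
Aggregating (R2): 15.015168% + 2.9232% = 17.938368%.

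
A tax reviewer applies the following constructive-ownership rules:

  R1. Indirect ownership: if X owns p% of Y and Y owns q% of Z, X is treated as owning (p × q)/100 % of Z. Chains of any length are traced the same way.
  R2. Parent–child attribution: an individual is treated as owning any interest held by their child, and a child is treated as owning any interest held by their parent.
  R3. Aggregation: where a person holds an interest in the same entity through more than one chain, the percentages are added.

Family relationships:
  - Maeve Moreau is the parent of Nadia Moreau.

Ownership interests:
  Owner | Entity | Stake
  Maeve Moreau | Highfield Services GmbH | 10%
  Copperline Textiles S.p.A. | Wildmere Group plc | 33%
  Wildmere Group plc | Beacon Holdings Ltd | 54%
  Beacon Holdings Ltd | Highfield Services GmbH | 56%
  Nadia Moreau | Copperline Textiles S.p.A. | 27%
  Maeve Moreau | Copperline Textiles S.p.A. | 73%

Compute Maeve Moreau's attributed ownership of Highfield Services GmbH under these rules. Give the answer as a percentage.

19.9792%

By parent–child attribution (R2), Maeve Moreau is treated as also owning Nadia Moreau's interest in Copperline Textiles S.p.A, giving 73% + 27% = 100%.
Chain via Copperline Textiles S.p.A. → Wildmere Group plc → Beacon Holdings Ltd (R1): 100% × 33% × 54% × 56% = 9.9792% of Highfield Services GmbH.
Direct interest in Highfield Services GmbH: 10%.
Aggregating (R3): 9.9792% + 10% = 19.9792%.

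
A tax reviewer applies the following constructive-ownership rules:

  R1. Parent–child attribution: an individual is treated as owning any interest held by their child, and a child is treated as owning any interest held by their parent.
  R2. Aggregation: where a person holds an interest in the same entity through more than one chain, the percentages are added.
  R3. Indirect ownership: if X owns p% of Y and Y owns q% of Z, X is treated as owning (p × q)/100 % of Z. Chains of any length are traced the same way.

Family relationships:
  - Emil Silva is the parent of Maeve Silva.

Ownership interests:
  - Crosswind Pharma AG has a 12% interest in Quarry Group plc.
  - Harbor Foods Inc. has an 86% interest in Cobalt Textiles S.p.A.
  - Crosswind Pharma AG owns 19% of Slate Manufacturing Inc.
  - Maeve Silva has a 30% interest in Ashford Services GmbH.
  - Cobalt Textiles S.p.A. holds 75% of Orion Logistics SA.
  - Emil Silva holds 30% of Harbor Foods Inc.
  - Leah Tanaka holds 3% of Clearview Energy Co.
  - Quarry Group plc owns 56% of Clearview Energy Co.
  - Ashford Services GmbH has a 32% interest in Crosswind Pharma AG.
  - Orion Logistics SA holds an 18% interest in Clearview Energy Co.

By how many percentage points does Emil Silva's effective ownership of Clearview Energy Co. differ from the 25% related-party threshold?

By parent–child attribution (R1), Emil Silva is treated as owning Maeve Silva's 30% interest in Ashford Services GmbH.
Chain via Harbor Foods Inc. → Cobalt Textiles S.p.A. → Orion Logistics SA (R3): 30% × 86% × 75% × 18% = 3.483% of Clearview Energy Co.
Chain via Ashford Services GmbH → Crosswind Pharma AG → Quarry Group plc (R3): 30% × 32% × 12% × 56% = 0.64512% of Clearview Energy Co.
Aggregating (R2): 3.483% + 0.64512% = 4.12812%.
4.12812% falls short of the 25% threshold by 20.87188 percentage points.

20.87188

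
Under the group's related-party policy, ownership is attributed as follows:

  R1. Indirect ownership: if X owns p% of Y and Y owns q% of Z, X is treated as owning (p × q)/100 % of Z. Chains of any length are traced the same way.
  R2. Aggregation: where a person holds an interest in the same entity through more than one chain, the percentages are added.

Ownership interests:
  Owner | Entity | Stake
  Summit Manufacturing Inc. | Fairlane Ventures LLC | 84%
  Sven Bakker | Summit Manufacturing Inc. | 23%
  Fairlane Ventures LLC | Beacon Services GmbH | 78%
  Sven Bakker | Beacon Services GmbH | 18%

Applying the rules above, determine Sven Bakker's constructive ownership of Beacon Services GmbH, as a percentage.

33.0696%

Chain via Summit Manufacturing Inc. → Fairlane Ventures LLC (R1): 23% × 84% × 78% = 15.0696% of Beacon Services GmbH.
Direct interest in Beacon Services GmbH: 18%.
Aggregating (R2): 15.0696% + 18% = 33.0696%.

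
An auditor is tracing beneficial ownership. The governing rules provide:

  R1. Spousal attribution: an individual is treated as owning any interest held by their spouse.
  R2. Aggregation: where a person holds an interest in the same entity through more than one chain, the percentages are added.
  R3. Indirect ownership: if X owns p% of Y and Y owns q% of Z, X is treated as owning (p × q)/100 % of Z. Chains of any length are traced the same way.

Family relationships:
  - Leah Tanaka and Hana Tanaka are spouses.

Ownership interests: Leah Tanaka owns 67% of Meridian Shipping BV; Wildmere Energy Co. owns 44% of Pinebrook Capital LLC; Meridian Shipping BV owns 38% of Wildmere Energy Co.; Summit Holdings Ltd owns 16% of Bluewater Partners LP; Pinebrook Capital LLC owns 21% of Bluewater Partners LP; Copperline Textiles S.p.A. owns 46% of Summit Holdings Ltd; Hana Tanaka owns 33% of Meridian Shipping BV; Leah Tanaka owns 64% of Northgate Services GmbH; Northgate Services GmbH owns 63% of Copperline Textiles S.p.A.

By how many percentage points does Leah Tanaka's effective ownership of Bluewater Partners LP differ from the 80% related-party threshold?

By spousal attribution (R1), Leah Tanaka is treated as also owning Hana Tanaka's interest in Meridian Shipping BV, giving 67% + 33% = 100%.
Chain via Meridian Shipping BV → Wildmere Energy Co. → Pinebrook Capital LLC (R3): 100% × 38% × 44% × 21% = 3.5112% of Bluewater Partners LP.
Chain via Northgate Services GmbH → Copperline Textiles S.p.A. → Summit Holdings Ltd (R3): 64% × 63% × 46% × 16% = 2.967552% of Bluewater Partners LP.
Aggregating (R2): 3.5112% + 2.967552% = 6.478752%.
6.478752% falls short of the 80% threshold by 73.521248 percentage points.

73.521248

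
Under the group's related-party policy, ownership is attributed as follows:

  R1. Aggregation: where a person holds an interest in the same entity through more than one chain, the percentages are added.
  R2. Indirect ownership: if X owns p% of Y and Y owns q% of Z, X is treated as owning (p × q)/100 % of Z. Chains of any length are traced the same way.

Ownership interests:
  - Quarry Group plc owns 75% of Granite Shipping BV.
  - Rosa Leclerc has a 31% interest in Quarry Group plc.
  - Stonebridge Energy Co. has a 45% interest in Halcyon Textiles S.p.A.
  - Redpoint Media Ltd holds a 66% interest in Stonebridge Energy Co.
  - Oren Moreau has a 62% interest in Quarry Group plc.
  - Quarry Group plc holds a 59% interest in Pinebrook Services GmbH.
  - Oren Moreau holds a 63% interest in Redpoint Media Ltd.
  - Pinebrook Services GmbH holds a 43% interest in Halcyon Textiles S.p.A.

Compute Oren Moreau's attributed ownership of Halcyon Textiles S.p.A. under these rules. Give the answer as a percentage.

34.4404%

Chain via Quarry Group plc → Pinebrook Services GmbH (R2): 62% × 59% × 43% = 15.7294% of Halcyon Textiles S.p.A.
Chain via Redpoint Media Ltd → Stonebridge Energy Co. (R2): 63% × 66% × 45% = 18.711% of Halcyon Textiles S.p.A.
Aggregating (R1): 15.7294% + 18.711% = 34.4404%.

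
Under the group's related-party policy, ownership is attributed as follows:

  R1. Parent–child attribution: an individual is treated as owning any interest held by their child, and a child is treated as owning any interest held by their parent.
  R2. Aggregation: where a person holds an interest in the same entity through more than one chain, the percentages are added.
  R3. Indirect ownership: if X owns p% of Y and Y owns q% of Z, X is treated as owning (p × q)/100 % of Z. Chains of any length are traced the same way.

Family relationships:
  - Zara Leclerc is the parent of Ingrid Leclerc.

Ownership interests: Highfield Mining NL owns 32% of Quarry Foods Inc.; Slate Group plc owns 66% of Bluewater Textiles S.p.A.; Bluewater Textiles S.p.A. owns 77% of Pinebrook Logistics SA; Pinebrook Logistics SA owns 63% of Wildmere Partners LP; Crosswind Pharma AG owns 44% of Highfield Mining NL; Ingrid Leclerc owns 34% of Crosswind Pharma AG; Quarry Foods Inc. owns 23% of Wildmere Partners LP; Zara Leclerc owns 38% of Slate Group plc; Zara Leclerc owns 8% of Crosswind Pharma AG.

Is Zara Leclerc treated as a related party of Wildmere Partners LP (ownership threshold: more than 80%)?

No

By parent–child attribution (R1), Zara Leclerc is treated as also owning Ingrid Leclerc's interest in Crosswind Pharma AG, giving 8% + 34% = 42%.
Chain via Crosswind Pharma AG → Highfield Mining NL → Quarry Foods Inc. (R3): 42% × 44% × 32% × 23% = 1.360128% of Wildmere Partners LP.
Chain via Slate Group plc → Bluewater Textiles S.p.A. → Pinebrook Logistics SA (R3): 38% × 66% × 77% × 63% = 12.166308% of Wildmere Partners LP.
Aggregating (R2): 1.360128% + 12.166308% = 13.526436%.
13.526436% does not exceed the 80% threshold, so Zara is not a related party to Wildmere Partners LP.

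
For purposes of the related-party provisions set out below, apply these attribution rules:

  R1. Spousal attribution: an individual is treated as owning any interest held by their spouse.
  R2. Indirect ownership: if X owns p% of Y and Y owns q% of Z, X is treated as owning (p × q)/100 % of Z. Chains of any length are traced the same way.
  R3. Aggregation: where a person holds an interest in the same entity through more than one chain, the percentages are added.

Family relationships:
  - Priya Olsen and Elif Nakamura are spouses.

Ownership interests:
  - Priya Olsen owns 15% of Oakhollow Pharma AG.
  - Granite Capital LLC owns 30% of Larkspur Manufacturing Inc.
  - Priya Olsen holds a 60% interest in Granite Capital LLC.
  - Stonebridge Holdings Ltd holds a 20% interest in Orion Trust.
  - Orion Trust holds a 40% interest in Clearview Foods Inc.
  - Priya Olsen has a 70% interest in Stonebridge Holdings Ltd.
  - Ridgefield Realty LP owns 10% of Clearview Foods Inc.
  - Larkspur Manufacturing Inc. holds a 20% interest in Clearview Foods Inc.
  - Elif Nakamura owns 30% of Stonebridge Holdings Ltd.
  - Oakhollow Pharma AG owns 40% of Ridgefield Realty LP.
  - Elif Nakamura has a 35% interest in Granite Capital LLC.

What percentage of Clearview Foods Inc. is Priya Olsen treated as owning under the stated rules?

By spousal attribution (R1), Priya Olsen is treated as also owning Elif Nakamura's interest in Stonebridge Holdings Ltd, giving 70% + 30% = 100%.
By spousal attribution (R1), Priya Olsen is treated as also owning Elif Nakamura's interest in Granite Capital LLC, giving 60% + 35% = 95%.
Chain via Stonebridge Holdings Ltd → Orion Trust (R2): 100% × 20% × 40% = 8% of Clearview Foods Inc.
Chain via Granite Capital LLC → Larkspur Manufacturing Inc. (R2): 95% × 30% × 20% = 5.7% of Clearview Foods Inc.
Chain via Oakhollow Pharma AG → Ridgefield Realty LP (R2): 15% × 40% × 10% = 0.6% of Clearview Foods Inc.
Aggregating (R3): 8% + 5.7% + 0.6% = 14.3%.

14.3%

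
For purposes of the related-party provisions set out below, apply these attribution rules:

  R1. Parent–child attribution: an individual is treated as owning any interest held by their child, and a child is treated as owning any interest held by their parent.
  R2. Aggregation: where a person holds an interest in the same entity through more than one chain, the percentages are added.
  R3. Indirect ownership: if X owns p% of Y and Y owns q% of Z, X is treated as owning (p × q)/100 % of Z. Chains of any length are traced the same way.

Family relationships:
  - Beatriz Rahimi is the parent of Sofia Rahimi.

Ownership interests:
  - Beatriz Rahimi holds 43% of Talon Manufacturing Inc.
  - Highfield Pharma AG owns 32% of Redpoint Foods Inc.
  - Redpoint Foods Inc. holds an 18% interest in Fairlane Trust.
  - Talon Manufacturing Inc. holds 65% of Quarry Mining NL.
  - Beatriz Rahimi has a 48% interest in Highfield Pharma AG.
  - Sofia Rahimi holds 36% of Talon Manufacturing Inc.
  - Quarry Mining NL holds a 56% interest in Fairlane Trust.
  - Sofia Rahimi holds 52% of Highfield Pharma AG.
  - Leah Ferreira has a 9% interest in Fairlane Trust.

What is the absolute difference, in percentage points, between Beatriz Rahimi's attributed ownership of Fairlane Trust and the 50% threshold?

By parent–child attribution (R1), Beatriz Rahimi is treated as also owning Sofia Rahimi's interest in Talon Manufacturing Inc, giving 43% + 36% = 79%.
By parent–child attribution (R1), Beatriz Rahimi is treated as also owning Sofia Rahimi's interest in Highfield Pharma AG, giving 48% + 52% = 100%.
Chain via Talon Manufacturing Inc. → Quarry Mining NL (R3): 79% × 65% × 56% = 28.756% of Fairlane Trust.
Chain via Highfield Pharma AG → Redpoint Foods Inc. (R3): 100% × 32% × 18% = 5.76% of Fairlane Trust.
Aggregating (R2): 28.756% + 5.76% = 34.516%.
34.516% falls short of the 50% threshold by 15.484 percentage points.

15.484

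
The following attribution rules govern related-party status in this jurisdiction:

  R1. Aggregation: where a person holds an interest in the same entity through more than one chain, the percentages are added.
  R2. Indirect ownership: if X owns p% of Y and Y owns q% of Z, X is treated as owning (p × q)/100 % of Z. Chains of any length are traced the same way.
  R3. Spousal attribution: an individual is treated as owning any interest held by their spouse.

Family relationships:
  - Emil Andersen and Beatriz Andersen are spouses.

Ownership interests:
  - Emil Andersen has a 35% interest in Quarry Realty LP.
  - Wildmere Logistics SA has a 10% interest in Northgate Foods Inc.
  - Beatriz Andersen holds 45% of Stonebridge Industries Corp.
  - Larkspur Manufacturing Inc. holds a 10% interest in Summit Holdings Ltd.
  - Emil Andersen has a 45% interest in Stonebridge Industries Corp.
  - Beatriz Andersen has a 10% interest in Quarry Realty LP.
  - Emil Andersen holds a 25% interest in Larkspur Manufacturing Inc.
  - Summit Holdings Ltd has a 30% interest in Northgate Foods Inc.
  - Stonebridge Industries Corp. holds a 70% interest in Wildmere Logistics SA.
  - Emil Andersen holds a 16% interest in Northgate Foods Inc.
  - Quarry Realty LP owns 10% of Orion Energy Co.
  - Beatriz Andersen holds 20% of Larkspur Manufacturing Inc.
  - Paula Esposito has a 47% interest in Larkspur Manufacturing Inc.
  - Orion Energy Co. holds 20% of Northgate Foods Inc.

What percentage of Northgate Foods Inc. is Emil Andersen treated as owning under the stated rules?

By spousal attribution (R3), Emil Andersen is treated as also owning Beatriz Andersen's interest in Larkspur Manufacturing Inc, giving 25% + 20% = 45%.
By spousal attribution (R3), Emil Andersen is treated as also owning Beatriz Andersen's interest in Stonebridge Industries Corp, giving 45% + 45% = 90%.
By spousal attribution (R3), Emil Andersen is treated as also owning Beatriz Andersen's interest in Quarry Realty LP, giving 35% + 10% = 45%.
Chain via Larkspur Manufacturing Inc. → Summit Holdings Ltd (R2): 45% × 10% × 30% = 1.35% of Northgate Foods Inc.
Chain via Stonebridge Industries Corp. → Wildmere Logistics SA (R2): 90% × 70% × 10% = 6.3% of Northgate Foods Inc.
Chain via Quarry Realty LP → Orion Energy Co. (R2): 45% × 10% × 20% = 0.9% of Northgate Foods Inc.
Direct interest in Northgate Foods Inc: 16%.
Aggregating (R1): 1.35% + 6.3% + 0.9% + 16% = 24.55%.

24.55%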